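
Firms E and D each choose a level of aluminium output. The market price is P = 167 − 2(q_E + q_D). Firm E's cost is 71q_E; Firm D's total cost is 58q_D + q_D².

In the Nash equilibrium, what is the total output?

Firm E's profit: π = q_E(167 − 2(q_E + q_D)) − 71q_E.
∂π/∂q_E = 96 − 4q_E − 2q_D = 0, so q_E = 24 − 0.5q_D.
For D: ∂π/∂q_D = 109 − 6q_D − 2q_E = 0 ⇒ q_D = 109/6 − (1/3)q_E.
Plugging q_D into E's best response: q_E = 24 − 0.5(109/6 − (1/3)q_E) ⇒ (5/6)q_E = 179/12, so q_E = 17.9.
Then q_D = 109/6 − (1/3)·17.9 = 12.2.
Total output: 17.9 + 12.2 = 30.1.

30.1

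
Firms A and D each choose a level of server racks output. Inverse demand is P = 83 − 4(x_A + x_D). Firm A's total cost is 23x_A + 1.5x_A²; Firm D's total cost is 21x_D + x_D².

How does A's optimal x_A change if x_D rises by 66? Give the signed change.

Firm A's profit: π = x_A(83 − 4(x_A + x_D)) − 23x_A − 1.5x_A².
∂π/∂x_A = 60 − 11x_A − 4x_D = 0, so x_A = 60/11 − (4/11)x_D.
The reaction-function slope is −4/11, so a 66-unit rise in x_D moves x_A by −4/11 × 66 = −24. A's best response falls — the actions are strategic substitutes.

-24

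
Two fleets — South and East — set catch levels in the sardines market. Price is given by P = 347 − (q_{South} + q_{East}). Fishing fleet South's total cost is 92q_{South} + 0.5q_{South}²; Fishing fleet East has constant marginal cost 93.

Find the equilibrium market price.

194.4

Fishing fleet South's profit: π = q_{South}(347 − (q_{South} + q_{East})) − 92q_{South} − 0.5q_{South}².
∂π/∂q_{South} = 255 − 3q_{South} − q_{East} = 0, so q_{South} = 85 − (1/3)q_{East}.
For East: ∂π/∂q_{East} = 254 − 2q_{East} − q_{South} = 0 ⇒ q_{East} = 127 − 0.5q_{South}.
Solving the two reaction functions simultaneously: (1 − (−1/3)(−0.5))q_{South} = 85 − (1/3)·127, so (5/6)q_{South} = 128/3 and q_{South} = 51.2.
Then q_{East} = 127 − 0.5·51.2 = 101.4.
Equilibrium price: P = 347 − 152.6 = 194.4.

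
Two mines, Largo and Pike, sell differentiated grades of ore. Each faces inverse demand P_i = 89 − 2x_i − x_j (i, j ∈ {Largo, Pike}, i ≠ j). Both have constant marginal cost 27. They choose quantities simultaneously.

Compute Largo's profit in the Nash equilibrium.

307.52

Mine Largo's profit: π = x_{Largo}(89 − 2x_{Largo} − x_{Pike}) − 27x_{Largo}.
∂π/∂x_{Largo} = 62 − 4x_{Largo} − x_{Pike} = 0 ⇒ x_{Largo} = 15.5 − 0.25x_{Pike}.
Setting x_{Largo} = x_{Pike} in the reaction function: x_{Largo} = 15.5 − 0.25x_{Largo}, so x_{Largo} = 15.5 / 1.25 = 12.4.
P_{Largo} = 89 − 2·12.4 − 12.4 = 51.8.
Profit = (51.8 − 27)·12.4 = 307.52.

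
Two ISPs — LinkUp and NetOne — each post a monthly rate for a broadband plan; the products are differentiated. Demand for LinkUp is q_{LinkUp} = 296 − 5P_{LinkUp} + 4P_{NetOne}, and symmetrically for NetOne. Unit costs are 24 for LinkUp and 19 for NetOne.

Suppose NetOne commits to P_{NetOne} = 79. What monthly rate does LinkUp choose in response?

LinkUp's profit: π = (P_{LinkUp} − 24)(296 − 5P_{LinkUp} + 4P_{NetOne}).
∂π/∂P_{LinkUp} = 416 − 10P_{LinkUp} + 4P_{NetOne} = 0 ⇒ P_{LinkUp} = 41.6 + 0.4P_{NetOne}.
At P_{NetOne} = 79: P_{LinkUp} = 41.6 + 0.4·79 = 73.2.

73.2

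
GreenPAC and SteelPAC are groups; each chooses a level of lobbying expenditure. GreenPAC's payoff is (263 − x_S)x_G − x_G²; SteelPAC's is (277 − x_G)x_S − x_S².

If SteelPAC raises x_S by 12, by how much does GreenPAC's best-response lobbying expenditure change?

-6

Expanding GreenPAC's payoff: 263x_G − x_Sx_G − x_G².
∂π/∂x_G = 263 − x_S − 2x_G = 0, so x_G = 131.5 − 0.5x_S.
The reaction-function slope is −0.5, so a 12-unit rise in x_S moves x_G by −0.5 × 12 = −6. GreenPAC's best response falls — the actions are strategic substitutes.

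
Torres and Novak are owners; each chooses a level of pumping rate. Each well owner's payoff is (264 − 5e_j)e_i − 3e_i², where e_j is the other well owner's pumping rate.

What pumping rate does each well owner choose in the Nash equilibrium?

Torres's payoff is (264 − 5e_N)e_T − 3e_T².
∂π/∂e_T = 264 − 5e_N − 6e_T = 0, so e_T = 44 − (5/6)e_N.
The game is symmetric, so in equilibrium e_N = e_T: the reaction function gives (11/6)e_T = 44, hence e_T = 24.

24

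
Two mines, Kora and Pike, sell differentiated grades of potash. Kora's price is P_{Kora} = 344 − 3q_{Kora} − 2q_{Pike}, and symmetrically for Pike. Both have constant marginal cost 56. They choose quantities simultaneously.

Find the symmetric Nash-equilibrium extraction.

Mine Kora's profit: π = q_{Kora}(344 − 3q_{Kora} − 2q_{Pike}) − 56q_{Kora}.
∂π/∂q_{Kora} = 288 − 6q_{Kora} − 2q_{Pike} = 0 ⇒ q_{Kora} = 48 − (1/3)q_{Pike}.
Setting q_{Kora} = q_{Pike} in the reaction function: q_{Kora} = 48 − (1/3)q_{Kora}, so q_{Kora} = 48 / (4/3) = 36.

36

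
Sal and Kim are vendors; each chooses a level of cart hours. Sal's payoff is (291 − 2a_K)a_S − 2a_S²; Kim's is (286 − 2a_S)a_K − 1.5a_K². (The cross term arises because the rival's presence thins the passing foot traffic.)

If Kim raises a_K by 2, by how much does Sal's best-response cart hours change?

-1

Expanding Sal's payoff: 291a_S − 2a_Ka_S − 2a_S².
∂π/∂a_S = 291 − 2a_K − 4a_S = 0, so a_S = 72.75 − 0.5a_K.
The reaction-function slope is −0.5, so a 2-unit rise in a_K moves a_S by −0.5 × 2 = −1. Sal's best response falls — the actions are strategic substitutes.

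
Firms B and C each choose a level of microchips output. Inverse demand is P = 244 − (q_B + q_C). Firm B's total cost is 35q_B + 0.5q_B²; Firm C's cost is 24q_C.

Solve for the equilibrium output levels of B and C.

Firm B's profit: π = q_B(244 − (q_B + q_C)) − 35q_B − 0.5q_B².
∂π/∂q_B = 209 − 3q_B − q_C = 0, so q_B = 209/3 − (1/3)q_C.
For C: ∂π/∂q_C = 220 − 2q_C − q_B = 0 ⇒ q_C = 110 − 0.5q_B.
Plugging q_C into B's best response: q_B = 209/3 − (1/3)(110 − 0.5q_B) ⇒ (5/6)q_B = 33, so q_B = 39.6.
Then q_C = 110 − 0.5·39.6 = 90.2.

39.6, 90.2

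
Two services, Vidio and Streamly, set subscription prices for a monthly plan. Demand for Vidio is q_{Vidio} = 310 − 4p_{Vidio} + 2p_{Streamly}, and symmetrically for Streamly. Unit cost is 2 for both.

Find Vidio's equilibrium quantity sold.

204

Vidio's profit: π = (p_{Vidio} − 2)(310 − 4p_{Vidio} + 2p_{Streamly}).
∂π/∂p_{Vidio} = 318 − 8p_{Vidio} + 2p_{Streamly} = 0 ⇒ p_{Vidio} = 39.75 + 0.25p_{Streamly}.
By symmetry p_{Streamly} = p_{Vidio}; substituting into the reaction function, 0.75p_{Vidio} = 39.75 and p_{Vidio} = 53.
q_{Vidio} = 310 − 4·53 + 2·53 = 204.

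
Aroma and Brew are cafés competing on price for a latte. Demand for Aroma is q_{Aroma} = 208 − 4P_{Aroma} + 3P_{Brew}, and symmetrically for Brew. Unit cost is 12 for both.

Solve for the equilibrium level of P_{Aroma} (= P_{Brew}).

Aroma's profit: π = (P_{Aroma} − 12)(208 − 4P_{Aroma} + 3P_{Brew}).
∂π/∂P_{Aroma} = 256 − 8P_{Aroma} + 3P_{Brew} = 0 ⇒ P_{Aroma} = 32 + 0.375P_{Brew}.
The game is symmetric, so in equilibrium P_{Brew} = P_{Aroma}: the reaction function gives 0.625P_{Aroma} = 32, hence P_{Aroma} = 51.2.

51.2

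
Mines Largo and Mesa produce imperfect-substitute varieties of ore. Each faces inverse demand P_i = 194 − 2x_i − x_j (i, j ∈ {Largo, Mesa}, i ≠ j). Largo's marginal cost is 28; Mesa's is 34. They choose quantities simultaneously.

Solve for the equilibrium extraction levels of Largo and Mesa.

33.6, 31.6

Mine Largo's profit: π = x_{Largo}(194 − 2x_{Largo} − x_{Mesa}) − 28x_{Largo}.
∂π/∂x_{Largo} = 166 − 4x_{Largo} − x_{Mesa} = 0 ⇒ x_{Largo} = 41.5 − 0.25x_{Mesa}.
Similarly x_{Mesa} = 40 − 0.25x_{Largo}.
Substituting the second reaction function into the first: x_{Largo} = 41.5 − 0.25(40 − 0.25x_{Largo}), which gives 0.9375x_{Largo} = 31.5 ⇒ x_{Largo} = 33.6.
Then x_{Mesa} = 40 − 0.25·33.6 = 31.6.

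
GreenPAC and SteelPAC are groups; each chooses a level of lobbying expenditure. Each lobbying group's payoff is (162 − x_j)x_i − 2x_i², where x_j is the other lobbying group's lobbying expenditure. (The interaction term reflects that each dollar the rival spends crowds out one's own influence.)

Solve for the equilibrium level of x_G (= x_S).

32.4

GreenPAC's payoff is (162 − x_S)x_G − 2x_G².
∂π/∂x_G = 162 − x_S − 4x_G = 0, so x_G = 40.5 − 0.25x_S.
The game is symmetric, so in equilibrium x_S = x_G: the reaction function gives 1.25x_G = 40.5, hence x_G = 32.4.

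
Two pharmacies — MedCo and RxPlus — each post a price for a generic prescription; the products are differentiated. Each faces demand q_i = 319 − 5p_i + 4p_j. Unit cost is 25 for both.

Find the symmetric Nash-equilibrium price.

MedCo's profit: π = (p_{MedCo} − 25)(319 − 5p_{MedCo} + 4p_{RxPlus}).
∂π/∂p_{MedCo} = 444 − 10p_{MedCo} + 4p_{RxPlus} = 0 ⇒ p_{MedCo} = 44.4 + 0.4p_{RxPlus}.
The game is symmetric, so in equilibrium p_{RxPlus} = p_{MedCo}: the reaction function gives 0.6p_{MedCo} = 44.4, hence p_{MedCo} = 74.

74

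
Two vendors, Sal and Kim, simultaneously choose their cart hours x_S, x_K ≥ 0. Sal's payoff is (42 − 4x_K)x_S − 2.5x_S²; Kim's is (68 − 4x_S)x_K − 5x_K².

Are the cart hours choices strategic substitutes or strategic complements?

Expanding Sal's payoff: 42x_S − 4x_Kx_S − 2.5x_S².
∂π/∂x_S = 42 − 4x_K − 5x_S = 0, so x_S = 8.4 − 0.8x_K.
The best-response slope dx_S/dx_K = −0.8 < 0: the reaction function is downward-sloping, so the choices are strategic substitutes.

strategic substitutes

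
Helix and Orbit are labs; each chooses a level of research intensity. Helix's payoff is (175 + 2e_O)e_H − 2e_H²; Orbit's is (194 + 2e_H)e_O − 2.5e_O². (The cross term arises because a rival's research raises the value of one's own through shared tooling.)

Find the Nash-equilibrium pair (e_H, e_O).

Expanding Helix's payoff: 175e_H + 2e_Oe_H − 2e_H².
∂π/∂e_H = 175 + 2e_O − 4e_H = 0, so e_H = 43.75 + 0.5e_O.
Likewise for Orbit: e_O = 38.8 + 0.4e_H.
Substituting the second reaction function into the first: e_H = 43.75 + 0.5(38.8 + 0.4e_H), which gives 0.8e_H = 63.15 ⇒ e_H = 78.9375.
Then e_O = 38.8 + 0.4·78.9375 = 70.375.

78.9375, 70.375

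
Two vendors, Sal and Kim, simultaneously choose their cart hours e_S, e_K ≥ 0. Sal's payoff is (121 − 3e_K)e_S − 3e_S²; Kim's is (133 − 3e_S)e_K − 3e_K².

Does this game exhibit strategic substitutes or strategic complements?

strategic substitutes

Expanding Sal's payoff: 121e_S − 3e_Ke_S − 3e_S².
∂π/∂e_S = 121 − 3e_K − 6e_S = 0, so e_S = 121/6 − 0.5e_K.
The best-response slope de_S/de_K = −0.5 < 0: the reaction function is downward-sloping, so the choices are strategic substitutes.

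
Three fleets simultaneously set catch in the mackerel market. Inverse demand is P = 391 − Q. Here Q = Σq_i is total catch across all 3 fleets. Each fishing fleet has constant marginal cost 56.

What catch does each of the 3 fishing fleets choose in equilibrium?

83.75

A representative fishing fleet's profit is π_i = q_i(391 − Q) − 56q_i, with Q = q_i + Σ_{j≠i} q_j.
First-order condition: 335 − 2q_i − Σ_{j≠i} q_j = 0.
With identical fishing fleets, set every q_j = q: then 335 − 2q − 2q = 0, i.e. q = 335/4 = 83.75.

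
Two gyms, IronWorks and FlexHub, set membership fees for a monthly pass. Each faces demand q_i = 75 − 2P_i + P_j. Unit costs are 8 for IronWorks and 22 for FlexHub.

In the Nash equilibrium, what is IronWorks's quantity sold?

48.4

IronWorks's profit: π = (P_{IronWorks} − 8)(75 − 2P_{IronWorks} + P_{FlexHub}).
∂π/∂P_{IronWorks} = 91 − 4P_{IronWorks} + P_{FlexHub} = 0 ⇒ P_{IronWorks} = 22.75 + 0.25P_{FlexHub}.
Similarly P_{FlexHub} = 29.75 + 0.25P_{IronWorks}.
Plugging P_{FlexHub} into IronWorks's best response: P_{IronWorks} = 22.75 + 0.25(29.75 + 0.25P_{IronWorks}) ⇒ 0.9375P_{IronWorks} = 30.1875, so P_{IronWorks} = 32.2.
Then P_{FlexHub} = 29.75 + 0.25·32.2 = 37.8.
q_{IronWorks} = 75 − 2·32.2 + 37.8 = 48.4.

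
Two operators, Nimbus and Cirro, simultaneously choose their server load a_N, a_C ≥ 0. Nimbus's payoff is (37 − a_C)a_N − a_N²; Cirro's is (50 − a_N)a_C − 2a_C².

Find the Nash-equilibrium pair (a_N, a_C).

Expanding Nimbus's payoff: 37a_N − a_Ca_N − a_N².
∂π/∂a_N = 37 − a_C − 2a_N = 0, so a_N = 18.5 − 0.5a_C.
Likewise for Cirro: a_C = 12.5 − 0.25a_N.
Substituting the second reaction function into the first: a_N = 18.5 − 0.5(12.5 − 0.25a_N), which gives 0.875a_N = 12.25 ⇒ a_N = 14.
Then a_C = 12.5 − 0.25·14 = 9.

14, 9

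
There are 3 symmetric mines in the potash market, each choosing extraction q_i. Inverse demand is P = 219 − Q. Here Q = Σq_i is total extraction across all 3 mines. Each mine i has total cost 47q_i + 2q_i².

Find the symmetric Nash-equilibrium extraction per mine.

21.5

A representative mine's profit is π_i = q_i(219 − Q) − 47q_i − 2q_i², with Q = q_i + Σ_{j≠i} q_j.
First-order condition: 172 − 6q_i − Σ_{j≠i} q_j = 0.
Imposing symmetry (q_j = q for all j) turns Σ_{j≠i} q_j into 2q, so 172 = 8q and q = 21.5.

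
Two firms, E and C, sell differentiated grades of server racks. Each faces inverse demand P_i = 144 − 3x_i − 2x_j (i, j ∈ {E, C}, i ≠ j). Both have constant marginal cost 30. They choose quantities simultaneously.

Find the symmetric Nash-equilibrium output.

Firm E's profit: π = x_E(144 − 3x_E − 2x_C) − 30x_E.
∂π/∂x_E = 114 − 6x_E − 2x_C = 0 ⇒ x_E = 19 − (1/3)x_C.
Setting x_E = x_C in the reaction function: x_E = 19 − (1/3)x_E, so x_E = 19 / (4/3) = 14.25.

14.25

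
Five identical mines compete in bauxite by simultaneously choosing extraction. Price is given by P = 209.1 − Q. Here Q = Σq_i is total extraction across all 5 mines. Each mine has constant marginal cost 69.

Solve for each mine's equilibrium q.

23.35

A representative mine's profit is π_i = q_i(209.1 − Q) − 69q_i, with Q = q_i + Σ_{j≠i} q_j.
First-order condition: 140.1 − 2q_i − Σ_{j≠i} q_j = 0.
With identical mines, set every q_j = q: then 140.1 − 2q − 4q = 0, i.e. q = 140.1/6 = 23.35.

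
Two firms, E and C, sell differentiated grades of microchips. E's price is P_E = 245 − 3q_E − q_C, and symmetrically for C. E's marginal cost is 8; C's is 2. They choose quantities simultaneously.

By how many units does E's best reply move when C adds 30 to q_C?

-5

Firm E's profit: π = q_E(245 − 3q_E − q_C) − 8q_E.
∂π/∂q_E = 237 − 6q_E − q_C = 0 ⇒ q_E = 39.5 − (1/6)q_C.
The reaction-function slope is −1/6, so a 30-unit rise in q_C moves q_E by −1/6 × 30 = −5. E's best response falls — the actions are strategic substitutes.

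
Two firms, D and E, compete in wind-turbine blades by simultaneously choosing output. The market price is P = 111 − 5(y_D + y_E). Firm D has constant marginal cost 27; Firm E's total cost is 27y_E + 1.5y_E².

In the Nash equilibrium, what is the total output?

10.4

Firm D's profit: π = y_D(111 − 5(y_D + y_E)) − 27y_D.
∂π/∂y_D = 84 − 10y_D − 5y_E = 0, so y_D = 8.4 − 0.5y_E.
For E: ∂π/∂y_E = 84 − 13y_E − 5y_D = 0 ⇒ y_E = 84/13 − (5/13)y_D.
Solving the two reaction functions simultaneously: (1 − (−0.5)(−5/13))y_D = 8.4 − 0.5·(84/13), so (21/26)y_D = 336/65 and y_D = 6.4.
Then y_E = 84/13 − (5/13)·6.4 = 4.
Total output: 6.4 + 4 = 10.4.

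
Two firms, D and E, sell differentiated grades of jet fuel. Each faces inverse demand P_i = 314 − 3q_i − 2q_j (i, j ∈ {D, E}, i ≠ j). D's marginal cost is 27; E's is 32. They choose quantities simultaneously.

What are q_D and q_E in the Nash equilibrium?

36.1875, 34.9375

Firm D's profit: π = q_D(314 − 3q_D − 2q_E) − 27q_D.
∂π/∂q_D = 287 − 6q_D − 2q_E = 0 ⇒ q_D = 287/6 − (1/3)q_E.
Similarly q_E = 47 − (1/3)q_D.
Solving the two reaction functions simultaneously: (1 − (−1/3)(−1/3))q_D = 287/6 − (1/3)·47, so (8/9)q_D = 193/6 and q_D = 36.1875.
Then q_E = 47 − (1/3)·36.1875 = 34.9375.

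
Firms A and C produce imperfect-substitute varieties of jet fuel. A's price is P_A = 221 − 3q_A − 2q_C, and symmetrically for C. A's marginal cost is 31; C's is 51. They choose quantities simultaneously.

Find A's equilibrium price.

Firm A's profit: π = q_A(221 − 3q_A − 2q_C) − 31q_A.
∂π/∂q_A = 190 − 6q_A − 2q_C = 0 ⇒ q_A = 95/3 − (1/3)q_C.
Similarly q_C = 85/3 − (1/3)q_A.
Substituting the second reaction function into the first: q_A = 95/3 − (1/3)(85/3 − (1/3)q_A), which gives (8/9)q_A = 200/9 ⇒ q_A = 25.
Then q_C = 85/3 − (1/3)·25 = 20.
P_A = 221 − 3·25 − 2·20 = 106.

106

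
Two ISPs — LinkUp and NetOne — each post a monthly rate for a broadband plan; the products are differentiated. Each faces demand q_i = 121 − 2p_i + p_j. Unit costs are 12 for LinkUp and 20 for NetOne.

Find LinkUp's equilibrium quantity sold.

74.8

LinkUp's profit: π = (p_{LinkUp} − 12)(121 − 2p_{LinkUp} + p_{NetOne}).
∂π/∂p_{LinkUp} = 145 − 4p_{LinkUp} + p_{NetOne} = 0 ⇒ p_{LinkUp} = 36.25 + 0.25p_{NetOne}.
Similarly p_{NetOne} = 40.25 + 0.25p_{LinkUp}.
Substituting the second reaction function into the first: p_{LinkUp} = 36.25 + 0.25(40.25 + 0.25p_{LinkUp}), which gives 0.9375p_{LinkUp} = 46.3125 ⇒ p_{LinkUp} = 49.4.
Then p_{NetOne} = 40.25 + 0.25·49.4 = 52.6.
q_{LinkUp} = 121 − 2·49.4 + 52.6 = 74.8.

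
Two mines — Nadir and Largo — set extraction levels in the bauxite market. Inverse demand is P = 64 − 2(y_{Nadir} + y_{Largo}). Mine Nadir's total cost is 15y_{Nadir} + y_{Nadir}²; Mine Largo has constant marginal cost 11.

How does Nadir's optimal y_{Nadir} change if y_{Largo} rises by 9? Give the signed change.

-3

Mine Nadir's profit: π = y_{Nadir}(64 − 2(y_{Nadir} + y_{Largo})) − 15y_{Nadir} − y_{Nadir}².
∂π/∂y_{Nadir} = 49 − 6y_{Nadir} − 2y_{Largo} = 0, so y_{Nadir} = 49/6 − (1/3)y_{Largo}.
The reaction-function slope is −1/3, so a 9-unit rise in y_{Largo} moves y_{Nadir} by −1/3 × 9 = −3. Nadir's best response falls — the actions are strategic substitutes.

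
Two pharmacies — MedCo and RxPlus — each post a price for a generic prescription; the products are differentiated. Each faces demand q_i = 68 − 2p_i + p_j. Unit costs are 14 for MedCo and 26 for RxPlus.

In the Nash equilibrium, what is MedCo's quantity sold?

39.2

MedCo's profit: π = (p_{MedCo} − 14)(68 − 2p_{MedCo} + p_{RxPlus}).
∂π/∂p_{MedCo} = 96 − 4p_{MedCo} + p_{RxPlus} = 0 ⇒ p_{MedCo} = 24 + 0.25p_{RxPlus}.
Similarly p_{RxPlus} = 30 + 0.25p_{MedCo}.
Substituting the second reaction function into the first: p_{MedCo} = 24 + 0.25(30 + 0.25p_{MedCo}), which gives 0.9375p_{MedCo} = 31.5 ⇒ p_{MedCo} = 33.6.
Then p_{RxPlus} = 30 + 0.25·33.6 = 38.4.
q_{MedCo} = 68 − 2·33.6 + 38.4 = 39.2.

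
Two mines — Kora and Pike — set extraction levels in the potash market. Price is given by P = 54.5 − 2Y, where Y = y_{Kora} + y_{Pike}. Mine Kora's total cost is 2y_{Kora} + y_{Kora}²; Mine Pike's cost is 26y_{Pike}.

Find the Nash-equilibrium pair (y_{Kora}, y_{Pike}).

7.65, 3.3

Mine Kora's profit: π = y_{Kora}(54.5 − 2(y_{Kora} + y_{Pike})) − 2y_{Kora} − y_{Kora}².
∂π/∂y_{Kora} = 52.5 − 6y_{Kora} − 2y_{Pike} = 0, so y_{Kora} = 8.75 − (1/3)y_{Pike}.
For Pike: ∂π/∂y_{Pike} = 28.5 − 4y_{Pike} − 2y_{Kora} = 0 ⇒ y_{Pike} = 7.125 − 0.5y_{Kora}.
Plugging y_{Pike} into Kora's best response: y_{Kora} = 8.75 − (1/3)(7.125 − 0.5y_{Kora}) ⇒ (5/6)y_{Kora} = 6.375, so y_{Kora} = 7.65.
Then y_{Pike} = 7.125 − 0.5·7.65 = 3.3.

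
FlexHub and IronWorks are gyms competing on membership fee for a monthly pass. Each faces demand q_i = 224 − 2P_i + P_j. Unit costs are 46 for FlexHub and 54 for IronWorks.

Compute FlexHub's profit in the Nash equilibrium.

7296.32

FlexHub's profit: π = (P_{FlexHub} − 46)(224 − 2P_{FlexHub} + P_{IronWorks}).
∂π/∂P_{FlexHub} = 316 − 4P_{FlexHub} + P_{IronWorks} = 0 ⇒ P_{FlexHub} = 79 + 0.25P_{IronWorks}.
Similarly P_{IronWorks} = 83 + 0.25P_{FlexHub}.
Solving the two reaction functions simultaneously: (1 − (0.25)(0.25))P_{FlexHub} = 79 + 0.25·83, so 0.9375P_{FlexHub} = 99.75 and P_{FlexHub} = 106.4.
Then P_{IronWorks} = 83 + 0.25·106.4 = 109.6.
q_{FlexHub} = 224 − 2·106.4 + 109.6 = 120.8.
Profit = (106.4 − 46)·120.8 = 7296.32.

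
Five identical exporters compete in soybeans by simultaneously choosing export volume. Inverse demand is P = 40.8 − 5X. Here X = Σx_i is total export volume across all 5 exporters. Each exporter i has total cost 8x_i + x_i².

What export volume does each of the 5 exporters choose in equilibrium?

1.025

A representative exporter's profit is π_i = x_i(40.8 − 5X) − 8x_i − x_i², with X = x_i + Σ_{j≠i} x_j.
First-order condition: 32.8 − 12x_i − 5Σ_{j≠i} x_j = 0.
In a symmetric equilibrium every exporter chooses the same x, so Σ_{j≠i} x_j = 4x. The condition becomes 32.8 − 32x = 0, giving x = 32.8/32 = 1.025.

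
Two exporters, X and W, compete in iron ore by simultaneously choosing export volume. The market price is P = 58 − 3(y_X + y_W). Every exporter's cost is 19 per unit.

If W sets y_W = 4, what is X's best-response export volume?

4.5

Exporter X's profit: π = y_X(58 − 3(y_X + y_W)) − 19y_X.
∂π/∂y_X = 39 − 6y_X − 3y_W = 0, so y_X = 6.5 − 0.5y_W.
At y_W = 4: y_X = 6.5 − 0.5·4 = 4.5.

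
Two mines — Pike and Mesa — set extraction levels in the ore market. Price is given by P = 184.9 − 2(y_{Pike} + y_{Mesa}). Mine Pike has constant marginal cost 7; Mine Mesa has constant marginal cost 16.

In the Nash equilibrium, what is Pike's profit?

Mine Pike's profit: π = y_{Pike}(184.9 − 2(y_{Pike} + y_{Mesa})) − 7y_{Pike}.
∂π/∂y_{Pike} = 177.9 − 4y_{Pike} − 2y_{Mesa} = 0, so y_{Pike} = 44.475 − 0.5y_{Mesa}.
By the same steps for Mesa: y_{Mesa} = 42.225 − 0.5y_{Pike}.
Plugging y_{Mesa} into Pike's best response: y_{Pike} = 44.475 − 0.5(42.225 − 0.5y_{Pike}) ⇒ 0.75y_{Pike} = 23.3625, so y_{Pike} = 31.15.
Then y_{Mesa} = 42.225 − 0.5·31.15 = 26.65.
Price P = 184.9 − 2·57.8 = 69.3.
Pike's profit: (69.3 − 7)·31.15 = 1940.645.

1940.645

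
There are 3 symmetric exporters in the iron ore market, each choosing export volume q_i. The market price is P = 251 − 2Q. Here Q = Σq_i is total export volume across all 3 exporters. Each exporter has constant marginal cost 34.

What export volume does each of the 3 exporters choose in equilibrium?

A representative exporter's profit is π_i = q_i(251 − 2Q) − 34q_i, with Q = q_i + Σ_{j≠i} q_j.
First-order condition: 217 − 4q_i − 2Σ_{j≠i} q_j = 0.
Imposing symmetry (q_j = q for all j) turns Σ_{j≠i} q_j into 2q, so 217 = 8q and q = 27.125.

27.125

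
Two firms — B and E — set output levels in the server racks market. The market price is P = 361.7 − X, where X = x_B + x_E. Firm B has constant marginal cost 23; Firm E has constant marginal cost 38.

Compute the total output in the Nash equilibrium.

220.8

Firm B's profit: π = x_B(361.7 − (x_B + x_E)) − 23x_B.
∂π/∂x_B = 338.7 − 2x_B − x_E = 0, so x_B = 169.35 − 0.5x_E.
By the same steps for E: x_E = 161.85 − 0.5x_B.
Plugging x_E into B's best response: x_B = 169.35 − 0.5(161.85 − 0.5x_B) ⇒ 0.75x_B = 88.425, so x_B = 117.9.
Then x_E = 161.85 − 0.5·117.9 = 102.9.
Total output: 117.9 + 102.9 = 220.8.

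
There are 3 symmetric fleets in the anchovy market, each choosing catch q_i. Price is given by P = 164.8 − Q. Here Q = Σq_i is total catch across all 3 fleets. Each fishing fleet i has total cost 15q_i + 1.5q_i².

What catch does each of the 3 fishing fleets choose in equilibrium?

A representative fishing fleet's profit is π_i = q_i(164.8 − Q) − 15q_i − 1.5q_i², with Q = q_i + Σ_{j≠i} q_j.
First-order condition: 149.8 − 5q_i − Σ_{j≠i} q_j = 0.
In a symmetric equilibrium every fishing fleet chooses the same q, so Σ_{j≠i} q_j = 2q. The condition becomes 149.8 − 7q = 0, giving q = 149.8/7 = 21.4.

21.4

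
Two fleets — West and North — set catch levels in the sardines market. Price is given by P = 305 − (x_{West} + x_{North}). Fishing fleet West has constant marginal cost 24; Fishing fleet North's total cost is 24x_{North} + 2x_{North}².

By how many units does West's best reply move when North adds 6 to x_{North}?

-3

Fishing fleet West's profit: π = x_{West}(305 − (x_{West} + x_{North})) − 24x_{West}.
∂π/∂x_{West} = 281 − 2x_{West} − x_{North} = 0, so x_{West} = 140.5 − 0.5x_{North}.
The reaction-function slope is −0.5, so a 6-unit rise in x_{North} moves x_{West} by −0.5 × 6 = −3. West's best response falls — the actions are strategic substitutes.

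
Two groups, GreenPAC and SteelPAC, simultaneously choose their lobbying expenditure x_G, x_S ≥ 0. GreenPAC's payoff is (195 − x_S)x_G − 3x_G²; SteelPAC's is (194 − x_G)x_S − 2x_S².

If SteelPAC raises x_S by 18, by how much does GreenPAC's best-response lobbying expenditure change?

Expanding GreenPAC's payoff: 195x_G − x_Sx_G − 3x_G².
∂π/∂x_G = 195 − x_S − 6x_G = 0, so x_G = 32.5 − (1/6)x_S.
The reaction-function slope is −1/6, so an 18-unit rise in x_S moves x_G by −1/6 × 18 = −3. GreenPAC's best response falls — the actions are strategic substitutes.

-3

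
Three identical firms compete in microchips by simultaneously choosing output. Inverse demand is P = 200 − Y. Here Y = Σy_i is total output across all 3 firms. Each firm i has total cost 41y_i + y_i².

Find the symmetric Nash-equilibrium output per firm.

26.5

A representative firm's profit is π_i = y_i(200 − Y) − 41y_i − y_i², with Y = y_i + Σ_{j≠i} y_j.
First-order condition: 159 − 4y_i − Σ_{j≠i} y_j = 0.
In a symmetric equilibrium every firm chooses the same y, so Σ_{j≠i} y_j = 2y. The condition becomes 159 − 6y = 0, giving y = 159/6 = 26.5.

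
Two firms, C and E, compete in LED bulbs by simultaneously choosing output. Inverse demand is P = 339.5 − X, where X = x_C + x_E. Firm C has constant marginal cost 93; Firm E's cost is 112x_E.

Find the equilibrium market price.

Firm C's profit: π = x_C(339.5 − (x_C + x_E)) − 93x_C.
∂π/∂x_C = 246.5 − 2x_C − x_E = 0, so x_C = 123.25 − 0.5x_E.
By the same steps for E: x_E = 113.75 − 0.5x_C.
Plugging x_E into C's best response: x_C = 123.25 − 0.5(113.75 − 0.5x_C) ⇒ 0.75x_C = 66.375, so x_C = 88.5.
Then x_E = 113.75 − 0.5·88.5 = 69.5.
Equilibrium price: P = 339.5 − 158 = 181.5.

181.5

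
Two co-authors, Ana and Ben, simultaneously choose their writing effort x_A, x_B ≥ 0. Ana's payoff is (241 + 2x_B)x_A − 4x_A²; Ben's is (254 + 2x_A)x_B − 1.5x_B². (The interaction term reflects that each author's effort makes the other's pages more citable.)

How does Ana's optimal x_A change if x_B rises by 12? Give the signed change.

3

Expanding Ana's payoff: 241x_A + 2x_Bx_A − 4x_A².
∂π/∂x_A = 241 + 2x_B − 8x_A = 0, so x_A = 30.125 + 0.25x_B.
The reaction-function slope is 0.25, so a 12-unit rise in x_B moves x_A by 0.25 × 12 = 3. Ana's best response rises — the actions are strategic complements.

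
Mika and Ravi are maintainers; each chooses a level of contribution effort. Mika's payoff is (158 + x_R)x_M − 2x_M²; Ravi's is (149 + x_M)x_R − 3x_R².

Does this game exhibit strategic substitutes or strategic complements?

Expanding Mika's payoff: 158x_M + x_Rx_M − 2x_M².
∂π/∂x_M = 158 + x_R − 4x_M = 0, so x_M = 39.5 + 0.25x_R.
The best-response slope dx_M/dx_R = 0.25 > 0: the reaction function is upward-sloping, so the choices are strategic complements.

strategic complements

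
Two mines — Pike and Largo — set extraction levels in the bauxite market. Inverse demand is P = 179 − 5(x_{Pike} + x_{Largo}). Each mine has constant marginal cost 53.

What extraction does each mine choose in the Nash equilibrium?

Mine Pike's profit: π = x_{Pike}(179 − 5(x_{Pike} + x_{Largo})) − 53x_{Pike}.
∂π/∂x_{Pike} = 126 − 10x_{Pike} − 5x_{Largo} = 0, so x_{Pike} = 12.6 − 0.5x_{Largo}.
By symmetry x_{Largo} = x_{Pike}; substituting into the reaction function, 1.5x_{Pike} = 12.6 and x_{Pike} = 8.4.

8.4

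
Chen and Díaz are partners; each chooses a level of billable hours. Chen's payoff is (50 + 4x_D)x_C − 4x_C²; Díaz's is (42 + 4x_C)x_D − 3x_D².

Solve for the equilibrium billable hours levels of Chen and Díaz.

Expanding Chen's payoff: 50x_C + 4x_Dx_C − 4x_C².
∂π/∂x_C = 50 + 4x_D − 8x_C = 0, so x_C = 6.25 + 0.5x_D.
Likewise for Díaz: x_D = 7 + (2/3)x_C.
Solving the two reaction functions simultaneously: (1 − (0.5)(2/3))x_C = 6.25 + 0.5·7, so (2/3)x_C = 9.75 and x_C = 14.625.
Then x_D = 7 + (2/3)·14.625 = 16.75.

14.625, 16.75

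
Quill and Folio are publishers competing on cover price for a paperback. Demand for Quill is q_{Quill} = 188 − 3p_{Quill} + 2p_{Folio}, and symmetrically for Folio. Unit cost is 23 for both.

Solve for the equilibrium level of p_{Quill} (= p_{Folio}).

Quill's profit: π = (p_{Quill} − 23)(188 − 3p_{Quill} + 2p_{Folio}).
∂π/∂p_{Quill} = 257 − 6p_{Quill} + 2p_{Folio} = 0 ⇒ p_{Quill} = 257/6 + (1/3)p_{Folio}.
By symmetry p_{Folio} = p_{Quill}; substituting into the reaction function, (2/3)p_{Quill} = 257/6 and p_{Quill} = 64.25.

64.25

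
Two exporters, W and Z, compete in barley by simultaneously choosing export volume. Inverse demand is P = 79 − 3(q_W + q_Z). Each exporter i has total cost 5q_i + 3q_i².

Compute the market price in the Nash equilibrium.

Exporter W's profit: π = q_W(79 − 3(q_W + q_Z)) − 5q_W − 3q_W².
∂π/∂q_W = 74 − 12q_W − 3q_Z = 0, so q_W = 37/6 − 0.25q_Z.
The game is symmetric, so in equilibrium q_Z = q_W: the reaction function gives 1.25q_W = 37/6, hence q_W = 74/15.
Equilibrium price: P = 79 − 3·(148/15) = 49.4.

49.4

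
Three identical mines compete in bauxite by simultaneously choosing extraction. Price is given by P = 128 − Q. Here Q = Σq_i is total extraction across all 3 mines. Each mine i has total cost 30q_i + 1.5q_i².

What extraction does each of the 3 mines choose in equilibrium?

14

A representative mine's profit is π_i = q_i(128 − Q) − 30q_i − 1.5q_i², with Q = q_i + Σ_{j≠i} q_j.
First-order condition: 98 − 5q_i − Σ_{j≠i} q_j = 0.
Imposing symmetry (q_j = q for all j) turns Σ_{j≠i} q_j into 2q, so 98 = 7q and q = 14.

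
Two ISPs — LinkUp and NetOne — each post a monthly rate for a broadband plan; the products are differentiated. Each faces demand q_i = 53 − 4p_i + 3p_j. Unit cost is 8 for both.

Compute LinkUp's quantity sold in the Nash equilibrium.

36

LinkUp's profit: π = (p_{LinkUp} − 8)(53 − 4p_{LinkUp} + 3p_{NetOne}).
∂π/∂p_{LinkUp} = 85 − 8p_{LinkUp} + 3p_{NetOne} = 0 ⇒ p_{LinkUp} = 10.625 + 0.375p_{NetOne}.
The game is symmetric, so in equilibrium p_{NetOne} = p_{LinkUp}: the reaction function gives 0.625p_{LinkUp} = 10.625, hence p_{LinkUp} = 17.
q_{LinkUp} = 53 − 4·17 + 3·17 = 36.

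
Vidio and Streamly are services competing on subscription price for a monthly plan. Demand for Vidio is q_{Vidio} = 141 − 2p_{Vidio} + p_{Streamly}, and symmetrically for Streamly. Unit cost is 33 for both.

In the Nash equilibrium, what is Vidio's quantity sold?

72

Vidio's profit: π = (p_{Vidio} − 33)(141 − 2p_{Vidio} + p_{Streamly}).
∂π/∂p_{Vidio} = 207 − 4p_{Vidio} + p_{Streamly} = 0 ⇒ p_{Vidio} = 51.75 + 0.25p_{Streamly}.
By symmetry p_{Streamly} = p_{Vidio}; substituting into the reaction function, 0.75p_{Vidio} = 51.75 and p_{Vidio} = 69.
q_{Vidio} = 141 − 2·69 + 69 = 72.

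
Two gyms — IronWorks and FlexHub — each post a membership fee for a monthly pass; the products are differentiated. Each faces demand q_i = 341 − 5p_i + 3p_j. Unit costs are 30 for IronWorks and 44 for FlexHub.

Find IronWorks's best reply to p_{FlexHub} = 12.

52.7

IronWorks's profit: π = (p_{IronWorks} − 30)(341 − 5p_{IronWorks} + 3p_{FlexHub}).
∂π/∂p_{IronWorks} = 491 − 10p_{IronWorks} + 3p_{FlexHub} = 0 ⇒ p_{IronWorks} = 49.1 + 0.3p_{FlexHub}.
At p_{FlexHub} = 12: p_{IronWorks} = 49.1 + 0.3·12 = 52.7.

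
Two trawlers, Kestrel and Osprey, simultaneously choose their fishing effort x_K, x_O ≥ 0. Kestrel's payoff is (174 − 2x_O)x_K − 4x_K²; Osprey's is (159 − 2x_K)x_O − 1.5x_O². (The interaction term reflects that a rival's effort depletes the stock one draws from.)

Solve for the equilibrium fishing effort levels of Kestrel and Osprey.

10.2, 46.2

Expanding Kestrel's payoff: 174x_K − 2x_Ox_K − 4x_K².
∂π/∂x_K = 174 − 2x_O − 8x_K = 0, so x_K = 21.75 − 0.25x_O.
Likewise for Osprey: x_O = 53 − (2/3)x_K.
Plugging x_O into Kestrel's best response: x_K = 21.75 − 0.25(53 − (2/3)x_K) ⇒ (5/6)x_K = 8.5, so x_K = 10.2.
Then x_O = 53 − (2/3)·10.2 = 46.2.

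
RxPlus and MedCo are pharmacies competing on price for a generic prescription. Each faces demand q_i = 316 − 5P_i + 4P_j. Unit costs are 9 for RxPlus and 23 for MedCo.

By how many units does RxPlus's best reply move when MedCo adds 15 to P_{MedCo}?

RxPlus's profit: π = (P_{RxPlus} − 9)(316 − 5P_{RxPlus} + 4P_{MedCo}).
∂π/∂P_{RxPlus} = 361 − 10P_{RxPlus} + 4P_{MedCo} = 0 ⇒ P_{RxPlus} = 36.1 + 0.4P_{MedCo}.
The reaction-function slope is 0.4, so a 15-unit rise in P_{MedCo} moves P_{RxPlus} by 0.4 × 15 = 6. RxPlus's best response rises — the actions are strategic complements.

6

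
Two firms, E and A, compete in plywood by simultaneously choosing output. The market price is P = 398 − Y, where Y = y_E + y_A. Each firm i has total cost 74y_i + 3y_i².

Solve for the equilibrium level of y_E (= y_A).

36

Firm E's profit: π = y_E(398 − (y_E + y_A)) − 74y_E − 3y_E².
∂π/∂y_E = 324 − 8y_E − y_A = 0, so y_E = 40.5 − 0.125y_A.
Setting y_E = y_A in the reaction function: y_E = 40.5 − 0.125y_E, so y_E = 40.5 / 1.125 = 36.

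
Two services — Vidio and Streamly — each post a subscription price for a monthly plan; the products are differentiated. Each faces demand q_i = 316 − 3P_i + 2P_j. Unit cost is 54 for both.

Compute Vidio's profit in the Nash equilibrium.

Vidio's profit: π = (P_{Vidio} − 54)(316 − 3P_{Vidio} + 2P_{Streamly}).
∂π/∂P_{Vidio} = 478 − 6P_{Vidio} + 2P_{Streamly} = 0 ⇒ P_{Vidio} = 239/3 + (1/3)P_{Streamly}.
The game is symmetric, so in equilibrium P_{Streamly} = P_{Vidio}: the reaction function gives (2/3)P_{Vidio} = 239/3, hence P_{Vidio} = 119.5.
q_{Vidio} = 316 − 3·119.5 + 2·119.5 = 196.5.
Profit = (119.5 − 54)·196.5 = 12870.75.

12870.75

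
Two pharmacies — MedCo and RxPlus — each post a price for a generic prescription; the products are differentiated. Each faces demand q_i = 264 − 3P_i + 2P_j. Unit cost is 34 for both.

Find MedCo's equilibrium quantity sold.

MedCo's profit: π = (P_{MedCo} − 34)(264 − 3P_{MedCo} + 2P_{RxPlus}).
∂π/∂P_{MedCo} = 366 − 6P_{MedCo} + 2P_{RxPlus} = 0 ⇒ P_{MedCo} = 61 + (1/3)P_{RxPlus}.
Setting P_{MedCo} = P_{RxPlus} in the reaction function: P_{MedCo} = 61 + (1/3)P_{MedCo}, so P_{MedCo} = 61 / (2/3) = 91.5.
q_{MedCo} = 264 − 3·91.5 + 2·91.5 = 172.5.

172.5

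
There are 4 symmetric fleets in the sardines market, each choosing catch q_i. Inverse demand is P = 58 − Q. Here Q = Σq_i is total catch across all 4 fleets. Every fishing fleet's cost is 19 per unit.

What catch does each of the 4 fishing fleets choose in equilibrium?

A representative fishing fleet's profit is π_i = q_i(58 − Q) − 19q_i, with Q = q_i + Σ_{j≠i} q_j.
First-order condition: 39 − 2q_i − Σ_{j≠i} q_j = 0.
In a symmetric equilibrium every fishing fleet chooses the same q, so Σ_{j≠i} q_j = 3q. The condition becomes 39 − 5q = 0, giving q = 39/5 = 7.8.

7.8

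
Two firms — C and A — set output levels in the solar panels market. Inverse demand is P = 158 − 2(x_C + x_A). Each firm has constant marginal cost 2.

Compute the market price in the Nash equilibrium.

Firm C's profit: π = x_C(158 − 2(x_C + x_A)) − 2x_C.
∂π/∂x_C = 156 − 4x_C − 2x_A = 0, so x_C = 39 − 0.5x_A.
The game is symmetric, so in equilibrium x_A = x_C: the reaction function gives 1.5x_C = 39, hence x_C = 26.
Equilibrium price: P = 158 − 2·52 = 54.

54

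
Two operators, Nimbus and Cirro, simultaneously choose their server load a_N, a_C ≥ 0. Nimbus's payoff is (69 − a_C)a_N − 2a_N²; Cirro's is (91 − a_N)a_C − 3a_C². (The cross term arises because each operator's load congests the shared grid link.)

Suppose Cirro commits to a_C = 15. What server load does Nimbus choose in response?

Expanding Nimbus's payoff: 69a_N − a_Ca_N − 2a_N².
∂π/∂a_N = 69 − a_C − 4a_N = 0, so a_N = 17.25 − 0.25a_C.
At a_C = 15: a_N = 17.25 − 0.25·15 = 13.5.

13.5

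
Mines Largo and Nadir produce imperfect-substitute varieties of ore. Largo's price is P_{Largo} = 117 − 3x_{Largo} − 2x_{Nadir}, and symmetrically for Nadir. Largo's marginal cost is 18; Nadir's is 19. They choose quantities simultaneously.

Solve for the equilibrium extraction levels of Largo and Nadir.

Mine Largo's profit: π = x_{Largo}(117 − 3x_{Largo} − 2x_{Nadir}) − 18x_{Largo}.
∂π/∂x_{Largo} = 99 − 6x_{Largo} − 2x_{Nadir} = 0 ⇒ x_{Largo} = 16.5 − (1/3)x_{Nadir}.
Similarly x_{Nadir} = 49/3 − (1/3)x_{Largo}.
Substituting the second reaction function into the first: x_{Largo} = 16.5 − (1/3)(49/3 − (1/3)x_{Largo}), which gives (8/9)x_{Largo} = 199/18 ⇒ x_{Largo} = 12.4375.
Then x_{Nadir} = 49/3 − (1/3)·12.4375 = 12.1875.

12.4375, 12.1875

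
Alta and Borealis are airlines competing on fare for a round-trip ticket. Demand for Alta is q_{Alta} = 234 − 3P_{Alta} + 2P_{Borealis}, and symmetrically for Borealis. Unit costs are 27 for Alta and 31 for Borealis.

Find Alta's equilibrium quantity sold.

Alta's profit: π = (P_{Alta} − 27)(234 − 3P_{Alta} + 2P_{Borealis}).
∂π/∂P_{Alta} = 315 − 6P_{Alta} + 2P_{Borealis} = 0 ⇒ P_{Alta} = 52.5 + (1/3)P_{Borealis}.
Similarly P_{Borealis} = 54.5 + (1/3)P_{Alta}.
Substituting the second reaction function into the first: P_{Alta} = 52.5 + (1/3)(54.5 + (1/3)P_{Alta}), which gives (8/9)P_{Alta} = 212/3 ⇒ P_{Alta} = 79.5.
Then P_{Borealis} = 54.5 + (1/3)·79.5 = 81.
q_{Alta} = 234 − 3·79.5 + 2·81 = 157.5.

157.5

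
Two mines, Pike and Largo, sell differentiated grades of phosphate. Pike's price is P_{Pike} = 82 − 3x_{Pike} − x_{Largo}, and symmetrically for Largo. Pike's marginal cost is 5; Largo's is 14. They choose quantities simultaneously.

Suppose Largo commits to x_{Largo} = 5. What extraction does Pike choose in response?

12

Mine Pike's profit: π = x_{Pike}(82 − 3x_{Pike} − x_{Largo}) − 5x_{Pike}.
∂π/∂x_{Pike} = 77 − 6x_{Pike} − x_{Largo} = 0 ⇒ x_{Pike} = 77/6 − (1/6)x_{Largo}.
At x_{Largo} = 5: x_{Pike} = 77/6 − (1/6)·5 = 12.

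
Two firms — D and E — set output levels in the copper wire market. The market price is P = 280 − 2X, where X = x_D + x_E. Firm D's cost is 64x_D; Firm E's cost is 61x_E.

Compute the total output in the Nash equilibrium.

72.5

Firm D's profit: π = x_D(280 − 2(x_D + x_E)) − 64x_D.
∂π/∂x_D = 216 − 4x_D − 2x_E = 0, so x_D = 54 − 0.5x_E.
By the same steps for E: x_E = 54.75 − 0.5x_D.
Substituting the second reaction function into the first: x_D = 54 − 0.5(54.75 − 0.5x_D), which gives 0.75x_D = 26.625 ⇒ x_D = 35.5.
Then x_E = 54.75 − 0.5·35.5 = 37.
Total output: 35.5 + 37 = 72.5.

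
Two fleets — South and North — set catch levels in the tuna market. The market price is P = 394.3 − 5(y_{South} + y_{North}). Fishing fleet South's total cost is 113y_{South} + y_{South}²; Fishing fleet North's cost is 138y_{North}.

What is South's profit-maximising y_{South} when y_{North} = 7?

20.525

Fishing fleet South's profit: π = y_{South}(394.3 − 5(y_{South} + y_{North})) − 113y_{South} − y_{South}².
∂π/∂y_{South} = 281.3 − 12y_{South} − 5y_{North} = 0, so y_{South} = 2813/120 − (5/12)y_{North}.
At y_{North} = 7: y_{South} = 2813/120 − (5/12)·7 = 20.525.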